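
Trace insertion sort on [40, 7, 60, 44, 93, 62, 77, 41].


Initial: [40, 7, 60, 44, 93, 62, 77, 41]
Insert 7: [7, 40, 60, 44, 93, 62, 77, 41]
Insert 60: [7, 40, 60, 44, 93, 62, 77, 41]
Insert 44: [7, 40, 44, 60, 93, 62, 77, 41]
Insert 93: [7, 40, 44, 60, 93, 62, 77, 41]
Insert 62: [7, 40, 44, 60, 62, 93, 77, 41]
Insert 77: [7, 40, 44, 60, 62, 77, 93, 41]
Insert 41: [7, 40, 41, 44, 60, 62, 77, 93]

Sorted: [7, 40, 41, 44, 60, 62, 77, 93]


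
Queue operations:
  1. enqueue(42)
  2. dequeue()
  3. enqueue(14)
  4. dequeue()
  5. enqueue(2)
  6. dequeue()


enqueue(42) -> [42]
dequeue()->42, []
enqueue(14) -> [14]
dequeue()->14, []
enqueue(2) -> [2]
dequeue()->2, []

Final queue: []


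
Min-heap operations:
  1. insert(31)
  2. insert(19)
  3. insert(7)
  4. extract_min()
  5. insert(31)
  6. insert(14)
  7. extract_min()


insert(31) -> [31]
insert(19) -> [19, 31]
insert(7) -> [7, 31, 19]
extract_min()->7, [19, 31]
insert(31) -> [19, 31, 31]
insert(14) -> [14, 19, 31, 31]
extract_min()->14, [19, 31, 31]

Final heap: [19, 31, 31]


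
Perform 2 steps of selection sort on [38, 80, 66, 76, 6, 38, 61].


Initial: [38, 80, 66, 76, 6, 38, 61]
Step 1: min=6 at 4
  Swap: [6, 80, 66, 76, 38, 38, 61]
Step 2: min=38 at 4
  Swap: [6, 38, 66, 76, 80, 38, 61]

After 2 steps: [6, 38, 66, 76, 80, 38, 61]


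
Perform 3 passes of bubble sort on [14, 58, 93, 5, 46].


Initial: [14, 58, 93, 5, 46]
Pass 1: [14, 58, 5, 46, 93] (2 swaps)
Pass 2: [14, 5, 46, 58, 93] (2 swaps)
Pass 3: [5, 14, 46, 58, 93] (1 swaps)

After 3 passes: [5, 14, 46, 58, 93]


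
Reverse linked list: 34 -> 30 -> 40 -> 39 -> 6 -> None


Step 1: curr=34, set curr.next=prev(None) | reversed so far: 34
Step 2: curr=30, set curr.next=prev(34) | reversed so far: 30 -> 34
Step 3: curr=40, set curr.next=prev(30) | reversed so far: 40 -> 30 -> 34
Step 4: curr=39, set curr.next=prev(40) | reversed so far: 39 -> 40 -> 30 -> 34
Step 5: curr=6, set curr.next=prev(39) | reversed so far: 6 -> 39 -> 40 -> 30 -> 34

6 -> 39 -> 40 -> 30 -> 34 -> None


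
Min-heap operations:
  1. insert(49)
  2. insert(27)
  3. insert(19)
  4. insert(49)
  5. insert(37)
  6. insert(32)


insert(49) -> [49]
insert(27) -> [27, 49]
insert(19) -> [19, 49, 27]
insert(49) -> [19, 49, 27, 49]
insert(37) -> [19, 37, 27, 49, 49]
insert(32) -> [19, 37, 27, 49, 49, 32]

Final heap: [19, 37, 27, 49, 49, 32]


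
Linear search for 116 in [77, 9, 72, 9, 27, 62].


i=0: 77!=116
i=1: 9!=116
i=2: 72!=116
i=3: 9!=116
i=4: 27!=116
i=5: 62!=116

Not found, 6 comps


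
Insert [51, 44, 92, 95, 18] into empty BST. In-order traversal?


Insert 51: root
Insert 44: L from 51
Insert 92: R from 51
Insert 95: R from 51 -> R from 92
Insert 18: L from 51 -> L from 44

In-order: [18, 44, 51, 92, 95]


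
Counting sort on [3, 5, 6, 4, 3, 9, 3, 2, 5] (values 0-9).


Input: [3, 5, 6, 4, 3, 9, 3, 2, 5]
Counts: [0, 0, 1, 3, 1, 2, 1, 0, 0, 1]

Sorted: [2, 3, 3, 3, 4, 5, 5, 6, 9]


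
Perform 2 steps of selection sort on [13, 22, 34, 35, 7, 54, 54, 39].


Initial: [13, 22, 34, 35, 7, 54, 54, 39]
Step 1: min=7 at 4
  Swap: [7, 22, 34, 35, 13, 54, 54, 39]
Step 2: min=13 at 4
  Swap: [7, 13, 34, 35, 22, 54, 54, 39]

After 2 steps: [7, 13, 34, 35, 22, 54, 54, 39]


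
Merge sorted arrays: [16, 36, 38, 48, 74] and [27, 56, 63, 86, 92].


Take 16 from A
Take 27 from B
Take 36 from A
Take 38 from A
Take 48 from A
Take 56 from B
Take 63 from B
Take 74 from A

Merged: [16, 27, 36, 38, 48, 56, 63, 74, 86, 92]


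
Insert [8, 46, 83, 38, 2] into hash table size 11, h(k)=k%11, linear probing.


Insert 8: h=8 -> slot 8
Insert 46: h=2 -> slot 2
Insert 83: h=6 -> slot 6
Insert 38: h=5 -> slot 5
Insert 2: h=2, 1 probes -> slot 3

Table: [None, None, 46, 2, None, 38, 83, None, 8, None, None]


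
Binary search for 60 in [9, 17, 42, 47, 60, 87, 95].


Step 1: lo=0, hi=6, mid=3, val=47
Step 2: lo=4, hi=6, mid=5, val=87
Step 3: lo=4, hi=4, mid=4, val=60

Found at index 4


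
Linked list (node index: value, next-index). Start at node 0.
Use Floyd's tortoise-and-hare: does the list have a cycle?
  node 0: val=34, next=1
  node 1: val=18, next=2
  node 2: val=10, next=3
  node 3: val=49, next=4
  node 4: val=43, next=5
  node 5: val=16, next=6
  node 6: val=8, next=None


Floyd's tortoise (slow, +1) and hare (fast, +2):
  init: slow=0, fast=0
  step 1: slow=1, fast=2
  step 2: slow=2, fast=4
  step 3: slow=3, fast=6
  step 4: fast -> None, no cycle

Cycle: no


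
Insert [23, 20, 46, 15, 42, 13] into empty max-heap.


Insert 23: [23]
Insert 20: [23, 20]
Insert 46: [46, 20, 23]
Insert 15: [46, 20, 23, 15]
Insert 42: [46, 42, 23, 15, 20]
Insert 13: [46, 42, 23, 15, 20, 13]

Final heap: [46, 42, 23, 15, 20, 13]


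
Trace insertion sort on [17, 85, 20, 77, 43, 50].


Initial: [17, 85, 20, 77, 43, 50]
Insert 85: [17, 85, 20, 77, 43, 50]
Insert 20: [17, 20, 85, 77, 43, 50]
Insert 77: [17, 20, 77, 85, 43, 50]
Insert 43: [17, 20, 43, 77, 85, 50]
Insert 50: [17, 20, 43, 50, 77, 85]

Sorted: [17, 20, 43, 50, 77, 85]


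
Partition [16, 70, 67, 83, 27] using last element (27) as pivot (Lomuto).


Pivot: 27
  16 <= 27: advance i (no swap)
Place pivot at 1: [16, 27, 67, 83, 70]

Partitioned: [16, 27, 67, 83, 70]


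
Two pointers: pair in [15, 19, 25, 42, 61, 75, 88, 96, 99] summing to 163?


lo=0(15)+hi=8(99)=114
lo=1(19)+hi=8(99)=118
lo=2(25)+hi=8(99)=124
lo=3(42)+hi=8(99)=141
lo=4(61)+hi=8(99)=160
lo=5(75)+hi=8(99)=174
lo=5(75)+hi=7(96)=171
lo=5(75)+hi=6(88)=163

Yes: 75+88=163


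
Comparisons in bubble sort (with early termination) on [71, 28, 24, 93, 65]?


Algorithm: bubble sort (with early termination)
Input: [71, 28, 24, 93, 65]
Sorted: [24, 28, 65, 71, 93]

9


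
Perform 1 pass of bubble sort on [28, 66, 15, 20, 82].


Initial: [28, 66, 15, 20, 82]
Pass 1: [28, 15, 20, 66, 82] (2 swaps)

After 1 pass: [28, 15, 20, 66, 82]


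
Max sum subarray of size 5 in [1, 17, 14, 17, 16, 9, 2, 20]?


[0:5]: 65
[1:6]: 73
[2:7]: 58
[3:8]: 64

Max: 73 at [1:6]


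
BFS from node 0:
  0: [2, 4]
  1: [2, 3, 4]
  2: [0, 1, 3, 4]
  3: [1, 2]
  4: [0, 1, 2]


Visit 0, enqueue [2, 4]
Visit 2, enqueue [1, 3]
Visit 4, enqueue []
Visit 1, enqueue []
Visit 3, enqueue []

BFS order: [0, 2, 4, 1, 3]


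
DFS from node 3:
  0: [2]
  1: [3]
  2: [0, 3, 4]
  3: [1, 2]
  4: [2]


Visit 3, push [2, 1]
Visit 1, push []
Visit 2, push [4, 0]
Visit 0, push []
Visit 4, push []

DFS order: [3, 1, 2, 0, 4]


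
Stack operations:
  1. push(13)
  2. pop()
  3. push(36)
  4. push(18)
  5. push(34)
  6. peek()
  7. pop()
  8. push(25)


push(13) -> [13]
pop()->13, []
push(36) -> [36]
push(18) -> [36, 18]
push(34) -> [36, 18, 34]
peek()->34
pop()->34, [36, 18]
push(25) -> [36, 18, 25]

Final stack: [36, 18, 25]


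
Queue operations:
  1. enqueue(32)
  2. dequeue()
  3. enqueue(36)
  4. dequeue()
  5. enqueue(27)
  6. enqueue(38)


enqueue(32) -> [32]
dequeue()->32, []
enqueue(36) -> [36]
dequeue()->36, []
enqueue(27) -> [27]
enqueue(38) -> [27, 38]

Final queue: [27, 38]


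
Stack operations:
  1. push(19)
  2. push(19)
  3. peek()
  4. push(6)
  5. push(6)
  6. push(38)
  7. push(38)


push(19) -> [19]
push(19) -> [19, 19]
peek()->19
push(6) -> [19, 19, 6]
push(6) -> [19, 19, 6, 6]
push(38) -> [19, 19, 6, 6, 38]
push(38) -> [19, 19, 6, 6, 38, 38]

Final stack: [19, 19, 6, 6, 38, 38]


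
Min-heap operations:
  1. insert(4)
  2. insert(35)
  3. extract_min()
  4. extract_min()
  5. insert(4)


insert(4) -> [4]
insert(35) -> [4, 35]
extract_min()->4, [35]
extract_min()->35, []
insert(4) -> [4]

Final heap: [4]


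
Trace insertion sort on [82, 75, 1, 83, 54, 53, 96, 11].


Initial: [82, 75, 1, 83, 54, 53, 96, 11]
Insert 75: [75, 82, 1, 83, 54, 53, 96, 11]
Insert 1: [1, 75, 82, 83, 54, 53, 96, 11]
Insert 83: [1, 75, 82, 83, 54, 53, 96, 11]
Insert 54: [1, 54, 75, 82, 83, 53, 96, 11]
Insert 53: [1, 53, 54, 75, 82, 83, 96, 11]
Insert 96: [1, 53, 54, 75, 82, 83, 96, 11]
Insert 11: [1, 11, 53, 54, 75, 82, 83, 96]

Sorted: [1, 11, 53, 54, 75, 82, 83, 96]


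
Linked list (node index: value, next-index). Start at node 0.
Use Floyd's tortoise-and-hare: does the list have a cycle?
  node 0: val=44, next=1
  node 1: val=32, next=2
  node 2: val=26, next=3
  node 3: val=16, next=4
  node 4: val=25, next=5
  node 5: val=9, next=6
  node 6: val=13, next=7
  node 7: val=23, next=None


Floyd's tortoise (slow, +1) and hare (fast, +2):
  init: slow=0, fast=0
  step 1: slow=1, fast=2
  step 2: slow=2, fast=4
  step 3: slow=3, fast=6
  step 4: fast 6->7->None, no cycle

Cycle: no


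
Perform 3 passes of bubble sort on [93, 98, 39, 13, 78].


Initial: [93, 98, 39, 13, 78]
Pass 1: [93, 39, 13, 78, 98] (3 swaps)
Pass 2: [39, 13, 78, 93, 98] (3 swaps)
Pass 3: [13, 39, 78, 93, 98] (1 swaps)

After 3 passes: [13, 39, 78, 93, 98]


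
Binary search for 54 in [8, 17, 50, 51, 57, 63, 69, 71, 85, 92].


Step 1: lo=0, hi=9, mid=4, val=57
Step 2: lo=0, hi=3, mid=1, val=17
Step 3: lo=2, hi=3, mid=2, val=50
Step 4: lo=3, hi=3, mid=3, val=51

Not found


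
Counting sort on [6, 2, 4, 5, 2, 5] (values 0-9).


Input: [6, 2, 4, 5, 2, 5]
Counts: [0, 0, 2, 0, 1, 2, 1, 0, 0, 0]

Sorted: [2, 2, 4, 5, 5, 6]


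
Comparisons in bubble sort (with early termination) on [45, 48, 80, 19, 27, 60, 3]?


Algorithm: bubble sort (with early termination)
Input: [45, 48, 80, 19, 27, 60, 3]
Sorted: [3, 19, 27, 45, 48, 60, 80]

21


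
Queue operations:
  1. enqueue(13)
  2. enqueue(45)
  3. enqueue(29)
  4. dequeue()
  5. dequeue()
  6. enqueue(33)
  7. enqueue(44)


enqueue(13) -> [13]
enqueue(45) -> [13, 45]
enqueue(29) -> [13, 45, 29]
dequeue()->13, [45, 29]
dequeue()->45, [29]
enqueue(33) -> [29, 33]
enqueue(44) -> [29, 33, 44]

Final queue: [29, 33, 44]


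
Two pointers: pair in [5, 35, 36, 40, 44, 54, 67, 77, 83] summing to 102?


lo=0(5)+hi=8(83)=88
lo=1(35)+hi=8(83)=118
lo=1(35)+hi=7(77)=112
lo=1(35)+hi=6(67)=102

Yes: 35+67=102


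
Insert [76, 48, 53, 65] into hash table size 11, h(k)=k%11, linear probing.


Insert 76: h=10 -> slot 10
Insert 48: h=4 -> slot 4
Insert 53: h=9 -> slot 9
Insert 65: h=10, 1 probes -> slot 0

Table: [65, None, None, None, 48, None, None, None, None, 53, 76]


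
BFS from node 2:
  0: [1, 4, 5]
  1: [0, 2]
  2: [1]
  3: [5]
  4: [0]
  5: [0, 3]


Visit 2, enqueue [1]
Visit 1, enqueue [0]
Visit 0, enqueue [4, 5]
Visit 4, enqueue []
Visit 5, enqueue [3]
Visit 3, enqueue []

BFS order: [2, 1, 0, 4, 5, 3]


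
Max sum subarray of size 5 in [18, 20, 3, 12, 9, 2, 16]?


[0:5]: 62
[1:6]: 46
[2:7]: 42

Max: 62 at [0:5]


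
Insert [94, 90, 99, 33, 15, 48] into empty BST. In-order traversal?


Insert 94: root
Insert 90: L from 94
Insert 99: R from 94
Insert 33: L from 94 -> L from 90
Insert 15: L from 94 -> L from 90 -> L from 33
Insert 48: L from 94 -> L from 90 -> R from 33

In-order: [15, 33, 48, 90, 94, 99]


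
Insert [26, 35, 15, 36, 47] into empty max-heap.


Insert 26: [26]
Insert 35: [35, 26]
Insert 15: [35, 26, 15]
Insert 36: [36, 35, 15, 26]
Insert 47: [47, 36, 15, 26, 35]

Final heap: [47, 36, 15, 26, 35]


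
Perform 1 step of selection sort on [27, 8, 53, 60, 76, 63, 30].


Initial: [27, 8, 53, 60, 76, 63, 30]
Step 1: min=8 at 1
  Swap: [8, 27, 53, 60, 76, 63, 30]

After 1 step: [8, 27, 53, 60, 76, 63, 30]


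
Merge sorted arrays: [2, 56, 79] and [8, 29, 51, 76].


Take 2 from A
Take 8 from B
Take 29 from B
Take 51 from B
Take 56 from A
Take 76 from B

Merged: [2, 8, 29, 51, 56, 76, 79]


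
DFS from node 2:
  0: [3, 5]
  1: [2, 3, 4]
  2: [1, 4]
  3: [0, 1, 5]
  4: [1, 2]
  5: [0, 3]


Visit 2, push [4, 1]
Visit 1, push [4, 3]
Visit 3, push [5, 0]
Visit 0, push [5]
Visit 5, push []
Visit 4, push []

DFS order: [2, 1, 3, 0, 5, 4]


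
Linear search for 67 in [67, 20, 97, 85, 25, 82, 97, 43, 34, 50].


i=0: 67==67 found!

Found at 0, 1 comps


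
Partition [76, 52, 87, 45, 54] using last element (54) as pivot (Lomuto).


Pivot: 54
  52 <= 54: swap -> [52, 76, 87, 45, 54]
  45 <= 54: swap -> [52, 45, 87, 76, 54]
Place pivot at 2: [52, 45, 54, 76, 87]

Partitioned: [52, 45, 54, 76, 87]


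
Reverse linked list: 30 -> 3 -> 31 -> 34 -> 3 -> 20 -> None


Step 1: curr=30, set curr.next=prev(None) | reversed so far: 30
Step 2: curr=3, set curr.next=prev(30) | reversed so far: 3 -> 30
Step 3: curr=31, set curr.next=prev(3) | reversed so far: 31 -> 3 -> 30
Step 4: curr=34, set curr.next=prev(31) | reversed so far: 34 -> 31 -> 3 -> 30
Step 5: curr=3, set curr.next=prev(34) | reversed so far: 3 -> 34 -> 31 -> 3 -> 30
Step 6: curr=20, set curr.next=prev(3) | reversed so far: 20 -> 3 -> 34 -> 31 -> 3 -> 30

20 -> 3 -> 34 -> 31 -> 3 -> 30 -> None


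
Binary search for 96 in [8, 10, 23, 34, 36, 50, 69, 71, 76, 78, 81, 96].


Step 1: lo=0, hi=11, mid=5, val=50
Step 2: lo=6, hi=11, mid=8, val=76
Step 3: lo=9, hi=11, mid=10, val=81
Step 4: lo=11, hi=11, mid=11, val=96

Found at index 11


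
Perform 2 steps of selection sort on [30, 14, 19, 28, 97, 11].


Initial: [30, 14, 19, 28, 97, 11]
Step 1: min=11 at 5
  Swap: [11, 14, 19, 28, 97, 30]
Step 2: min=14 at 1
  Swap: [11, 14, 19, 28, 97, 30]

After 2 steps: [11, 14, 19, 28, 97, 30]


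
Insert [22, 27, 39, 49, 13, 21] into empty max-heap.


Insert 22: [22]
Insert 27: [27, 22]
Insert 39: [39, 22, 27]
Insert 49: [49, 39, 27, 22]
Insert 13: [49, 39, 27, 22, 13]
Insert 21: [49, 39, 27, 22, 13, 21]

Final heap: [49, 39, 27, 22, 13, 21]


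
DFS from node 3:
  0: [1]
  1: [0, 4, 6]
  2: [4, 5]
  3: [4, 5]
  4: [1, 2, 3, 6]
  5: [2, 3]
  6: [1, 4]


Visit 3, push [5, 4]
Visit 4, push [6, 2, 1]
Visit 1, push [6, 0]
Visit 0, push []
Visit 6, push []
Visit 2, push [5]
Visit 5, push []

DFS order: [3, 4, 1, 0, 6, 2, 5]


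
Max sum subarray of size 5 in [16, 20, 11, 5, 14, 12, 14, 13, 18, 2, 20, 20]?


[0:5]: 66
[1:6]: 62
[2:7]: 56
[3:8]: 58
[4:9]: 71
[5:10]: 59
[6:11]: 67
[7:12]: 73

Max: 73 at [7:12]


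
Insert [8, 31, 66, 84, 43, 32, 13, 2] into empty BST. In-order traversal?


Insert 8: root
Insert 31: R from 8
Insert 66: R from 8 -> R from 31
Insert 84: R from 8 -> R from 31 -> R from 66
Insert 43: R from 8 -> R from 31 -> L from 66
Insert 32: R from 8 -> R from 31 -> L from 66 -> L from 43
Insert 13: R from 8 -> L from 31
Insert 2: L from 8

In-order: [2, 8, 13, 31, 32, 43, 66, 84]


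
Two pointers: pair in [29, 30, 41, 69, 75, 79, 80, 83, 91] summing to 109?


lo=0(29)+hi=8(91)=120
lo=0(29)+hi=7(83)=112
lo=0(29)+hi=6(80)=109

Yes: 29+80=109


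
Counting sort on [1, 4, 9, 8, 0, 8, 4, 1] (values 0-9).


Input: [1, 4, 9, 8, 0, 8, 4, 1]
Counts: [1, 2, 0, 0, 2, 0, 0, 0, 2, 1]

Sorted: [0, 1, 1, 4, 4, 8, 8, 9]


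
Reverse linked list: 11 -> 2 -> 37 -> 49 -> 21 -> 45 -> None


Step 1: curr=11, set curr.next=prev(None) | reversed so far: 11
Step 2: curr=2, set curr.next=prev(11) | reversed so far: 2 -> 11
Step 3: curr=37, set curr.next=prev(2) | reversed so far: 37 -> 2 -> 11
Step 4: curr=49, set curr.next=prev(37) | reversed so far: 49 -> 37 -> 2 -> 11
Step 5: curr=21, set curr.next=prev(49) | reversed so far: 21 -> 49 -> 37 -> 2 -> 11
Step 6: curr=45, set curr.next=prev(21) | reversed so far: 45 -> 21 -> 49 -> 37 -> 2 -> 11

45 -> 21 -> 49 -> 37 -> 2 -> 11 -> None


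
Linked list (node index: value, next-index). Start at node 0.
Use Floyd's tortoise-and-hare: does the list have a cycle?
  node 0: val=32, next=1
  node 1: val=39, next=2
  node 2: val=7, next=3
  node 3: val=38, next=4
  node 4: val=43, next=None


Floyd's tortoise (slow, +1) and hare (fast, +2):
  init: slow=0, fast=0
  step 1: slow=1, fast=2
  step 2: slow=2, fast=4
  step 3: fast -> None, no cycle

Cycle: no


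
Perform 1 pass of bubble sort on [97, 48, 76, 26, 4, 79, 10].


Initial: [97, 48, 76, 26, 4, 79, 10]
Pass 1: [48, 76, 26, 4, 79, 10, 97] (6 swaps)

After 1 pass: [48, 76, 26, 4, 79, 10, 97]


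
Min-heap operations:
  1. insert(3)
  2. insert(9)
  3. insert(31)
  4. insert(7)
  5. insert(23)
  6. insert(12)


insert(3) -> [3]
insert(9) -> [3, 9]
insert(31) -> [3, 9, 31]
insert(7) -> [3, 7, 31, 9]
insert(23) -> [3, 7, 31, 9, 23]
insert(12) -> [3, 7, 12, 9, 23, 31]

Final heap: [3, 7, 12, 9, 23, 31]


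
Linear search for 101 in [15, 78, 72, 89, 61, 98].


i=0: 15!=101
i=1: 78!=101
i=2: 72!=101
i=3: 89!=101
i=4: 61!=101
i=5: 98!=101

Not found, 6 comps


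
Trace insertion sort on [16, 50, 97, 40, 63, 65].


Initial: [16, 50, 97, 40, 63, 65]
Insert 50: [16, 50, 97, 40, 63, 65]
Insert 97: [16, 50, 97, 40, 63, 65]
Insert 40: [16, 40, 50, 97, 63, 65]
Insert 63: [16, 40, 50, 63, 97, 65]
Insert 65: [16, 40, 50, 63, 65, 97]

Sorted: [16, 40, 50, 63, 65, 97]


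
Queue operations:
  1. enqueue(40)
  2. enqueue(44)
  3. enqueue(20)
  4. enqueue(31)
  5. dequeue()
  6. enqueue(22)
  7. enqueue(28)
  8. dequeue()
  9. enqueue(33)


enqueue(40) -> [40]
enqueue(44) -> [40, 44]
enqueue(20) -> [40, 44, 20]
enqueue(31) -> [40, 44, 20, 31]
dequeue()->40, [44, 20, 31]
enqueue(22) -> [44, 20, 31, 22]
enqueue(28) -> [44, 20, 31, 22, 28]
dequeue()->44, [20, 31, 22, 28]
enqueue(33) -> [20, 31, 22, 28, 33]

Final queue: [20, 31, 22, 28, 33]


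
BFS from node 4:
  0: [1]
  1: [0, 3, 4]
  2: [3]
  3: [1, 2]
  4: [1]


Visit 4, enqueue [1]
Visit 1, enqueue [0, 3]
Visit 0, enqueue []
Visit 3, enqueue [2]
Visit 2, enqueue []

BFS order: [4, 1, 0, 3, 2]


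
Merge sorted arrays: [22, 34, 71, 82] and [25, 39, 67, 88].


Take 22 from A
Take 25 from B
Take 34 from A
Take 39 from B
Take 67 from B
Take 71 from A
Take 82 from A

Merged: [22, 25, 34, 39, 67, 71, 82, 88]


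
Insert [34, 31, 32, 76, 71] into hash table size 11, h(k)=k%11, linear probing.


Insert 34: h=1 -> slot 1
Insert 31: h=9 -> slot 9
Insert 32: h=10 -> slot 10
Insert 76: h=10, 1 probes -> slot 0
Insert 71: h=5 -> slot 5

Table: [76, 34, None, None, None, 71, None, None, None, 31, 32]


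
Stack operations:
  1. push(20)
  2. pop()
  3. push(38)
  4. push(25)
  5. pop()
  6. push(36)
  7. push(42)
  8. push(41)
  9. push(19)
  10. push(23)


push(20) -> [20]
pop()->20, []
push(38) -> [38]
push(25) -> [38, 25]
pop()->25, [38]
push(36) -> [38, 36]
push(42) -> [38, 36, 42]
push(41) -> [38, 36, 42, 41]
push(19) -> [38, 36, 42, 41, 19]
push(23) -> [38, 36, 42, 41, 19, 23]

Final stack: [38, 36, 42, 41, 19, 23]


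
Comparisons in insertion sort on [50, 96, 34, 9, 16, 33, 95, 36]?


Algorithm: insertion sort
Input: [50, 96, 34, 9, 16, 33, 95, 36]
Sorted: [9, 16, 33, 34, 36, 50, 95, 96]

20


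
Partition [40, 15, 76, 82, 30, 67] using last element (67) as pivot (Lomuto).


Pivot: 67
  40 <= 67: advance i (no swap)
  15 <= 67: advance i (no swap)
  30 <= 67: swap -> [40, 15, 30, 82, 76, 67]
Place pivot at 3: [40, 15, 30, 67, 76, 82]

Partitioned: [40, 15, 30, 67, 76, 82]


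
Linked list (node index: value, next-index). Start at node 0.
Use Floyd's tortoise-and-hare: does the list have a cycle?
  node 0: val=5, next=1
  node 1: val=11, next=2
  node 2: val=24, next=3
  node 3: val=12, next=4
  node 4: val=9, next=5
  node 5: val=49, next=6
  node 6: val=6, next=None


Floyd's tortoise (slow, +1) and hare (fast, +2):
  init: slow=0, fast=0
  step 1: slow=1, fast=2
  step 2: slow=2, fast=4
  step 3: slow=3, fast=6
  step 4: fast -> None, no cycle

Cycle: no


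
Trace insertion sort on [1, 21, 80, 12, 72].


Initial: [1, 21, 80, 12, 72]
Insert 21: [1, 21, 80, 12, 72]
Insert 80: [1, 21, 80, 12, 72]
Insert 12: [1, 12, 21, 80, 72]
Insert 72: [1, 12, 21, 72, 80]

Sorted: [1, 12, 21, 72, 80]


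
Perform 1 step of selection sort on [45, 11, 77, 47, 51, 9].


Initial: [45, 11, 77, 47, 51, 9]
Step 1: min=9 at 5
  Swap: [9, 11, 77, 47, 51, 45]

After 1 step: [9, 11, 77, 47, 51, 45]


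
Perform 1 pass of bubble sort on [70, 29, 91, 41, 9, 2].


Initial: [70, 29, 91, 41, 9, 2]
Pass 1: [29, 70, 41, 9, 2, 91] (4 swaps)

After 1 pass: [29, 70, 41, 9, 2, 91]


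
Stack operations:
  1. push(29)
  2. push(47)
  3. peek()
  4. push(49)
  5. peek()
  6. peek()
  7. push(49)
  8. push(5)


push(29) -> [29]
push(47) -> [29, 47]
peek()->47
push(49) -> [29, 47, 49]
peek()->49
peek()->49
push(49) -> [29, 47, 49, 49]
push(5) -> [29, 47, 49, 49, 5]

Final stack: [29, 47, 49, 49, 5]


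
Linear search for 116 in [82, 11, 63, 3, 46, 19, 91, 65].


i=0: 82!=116
i=1: 11!=116
i=2: 63!=116
i=3: 3!=116
i=4: 46!=116
i=5: 19!=116
i=6: 91!=116
i=7: 65!=116

Not found, 8 comps


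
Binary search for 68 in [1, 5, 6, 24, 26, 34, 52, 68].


Step 1: lo=0, hi=7, mid=3, val=24
Step 2: lo=4, hi=7, mid=5, val=34
Step 3: lo=6, hi=7, mid=6, val=52
Step 4: lo=7, hi=7, mid=7, val=68

Found at index 7


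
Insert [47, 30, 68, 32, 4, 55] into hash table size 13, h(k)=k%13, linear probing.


Insert 47: h=8 -> slot 8
Insert 30: h=4 -> slot 4
Insert 68: h=3 -> slot 3
Insert 32: h=6 -> slot 6
Insert 4: h=4, 1 probes -> slot 5
Insert 55: h=3, 4 probes -> slot 7

Table: [None, None, None, 68, 30, 4, 32, 55, 47, None, None, None, None]


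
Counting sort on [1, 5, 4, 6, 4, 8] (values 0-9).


Input: [1, 5, 4, 6, 4, 8]
Counts: [0, 1, 0, 0, 2, 1, 1, 0, 1, 0]

Sorted: [1, 4, 4, 5, 6, 8]


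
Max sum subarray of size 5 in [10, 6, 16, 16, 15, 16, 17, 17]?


[0:5]: 63
[1:6]: 69
[2:7]: 80
[3:8]: 81

Max: 81 at [3:8]


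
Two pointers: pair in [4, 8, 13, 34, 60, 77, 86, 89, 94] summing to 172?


lo=0(4)+hi=8(94)=98
lo=1(8)+hi=8(94)=102
lo=2(13)+hi=8(94)=107
lo=3(34)+hi=8(94)=128
lo=4(60)+hi=8(94)=154
lo=5(77)+hi=8(94)=171
lo=6(86)+hi=8(94)=180
lo=6(86)+hi=7(89)=175

No pair found


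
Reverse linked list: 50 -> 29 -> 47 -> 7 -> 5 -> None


Step 1: curr=50, set curr.next=prev(None) | reversed so far: 50
Step 2: curr=29, set curr.next=prev(50) | reversed so far: 29 -> 50
Step 3: curr=47, set curr.next=prev(29) | reversed so far: 47 -> 29 -> 50
Step 4: curr=7, set curr.next=prev(47) | reversed so far: 7 -> 47 -> 29 -> 50
Step 5: curr=5, set curr.next=prev(7) | reversed so far: 5 -> 7 -> 47 -> 29 -> 50

5 -> 7 -> 47 -> 29 -> 50 -> None


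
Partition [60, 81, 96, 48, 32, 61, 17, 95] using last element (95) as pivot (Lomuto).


Pivot: 95
  60 <= 95: advance i (no swap)
  81 <= 95: advance i (no swap)
  48 <= 95: swap -> [60, 81, 48, 96, 32, 61, 17, 95]
  32 <= 95: swap -> [60, 81, 48, 32, 96, 61, 17, 95]
  61 <= 95: swap -> [60, 81, 48, 32, 61, 96, 17, 95]
  17 <= 95: swap -> [60, 81, 48, 32, 61, 17, 96, 95]
Place pivot at 6: [60, 81, 48, 32, 61, 17, 95, 96]

Partitioned: [60, 81, 48, 32, 61, 17, 95, 96]


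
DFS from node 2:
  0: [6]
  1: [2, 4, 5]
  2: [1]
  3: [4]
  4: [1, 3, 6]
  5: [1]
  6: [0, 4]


Visit 2, push [1]
Visit 1, push [5, 4]
Visit 4, push [6, 3]
Visit 3, push []
Visit 6, push [0]
Visit 0, push []
Visit 5, push []

DFS order: [2, 1, 4, 3, 6, 0, 5]


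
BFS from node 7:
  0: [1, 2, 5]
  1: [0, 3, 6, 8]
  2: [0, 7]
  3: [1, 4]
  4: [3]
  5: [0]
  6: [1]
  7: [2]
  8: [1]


Visit 7, enqueue [2]
Visit 2, enqueue [0]
Visit 0, enqueue [1, 5]
Visit 1, enqueue [3, 6, 8]
Visit 5, enqueue []
Visit 3, enqueue [4]
Visit 6, enqueue []
Visit 8, enqueue []
Visit 4, enqueue []

BFS order: [7, 2, 0, 1, 5, 3, 6, 8, 4]


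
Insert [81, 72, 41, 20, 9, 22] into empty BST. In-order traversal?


Insert 81: root
Insert 72: L from 81
Insert 41: L from 81 -> L from 72
Insert 20: L from 81 -> L from 72 -> L from 41
Insert 9: L from 81 -> L from 72 -> L from 41 -> L from 20
Insert 22: L from 81 -> L from 72 -> L from 41 -> R from 20

In-order: [9, 20, 22, 41, 72, 81]


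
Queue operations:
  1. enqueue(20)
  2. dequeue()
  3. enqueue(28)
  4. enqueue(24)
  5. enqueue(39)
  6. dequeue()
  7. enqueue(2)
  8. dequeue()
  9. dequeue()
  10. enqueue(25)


enqueue(20) -> [20]
dequeue()->20, []
enqueue(28) -> [28]
enqueue(24) -> [28, 24]
enqueue(39) -> [28, 24, 39]
dequeue()->28, [24, 39]
enqueue(2) -> [24, 39, 2]
dequeue()->24, [39, 2]
dequeue()->39, [2]
enqueue(25) -> [2, 25]

Final queue: [2, 25]


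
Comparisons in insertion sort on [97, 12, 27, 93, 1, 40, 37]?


Algorithm: insertion sort
Input: [97, 12, 27, 93, 1, 40, 37]
Sorted: [1, 12, 27, 37, 40, 93, 97]

16


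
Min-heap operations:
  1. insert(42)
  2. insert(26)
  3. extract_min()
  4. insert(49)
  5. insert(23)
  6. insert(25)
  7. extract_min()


insert(42) -> [42]
insert(26) -> [26, 42]
extract_min()->26, [42]
insert(49) -> [42, 49]
insert(23) -> [23, 49, 42]
insert(25) -> [23, 25, 42, 49]
extract_min()->23, [25, 49, 42]

Final heap: [25, 49, 42]


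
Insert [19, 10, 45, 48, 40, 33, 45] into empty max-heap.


Insert 19: [19]
Insert 10: [19, 10]
Insert 45: [45, 10, 19]
Insert 48: [48, 45, 19, 10]
Insert 40: [48, 45, 19, 10, 40]
Insert 33: [48, 45, 33, 10, 40, 19]
Insert 45: [48, 45, 45, 10, 40, 19, 33]

Final heap: [48, 45, 45, 10, 40, 19, 33]


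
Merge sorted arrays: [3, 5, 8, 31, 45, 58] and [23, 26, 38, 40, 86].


Take 3 from A
Take 5 from A
Take 8 from A
Take 23 from B
Take 26 from B
Take 31 from A
Take 38 from B
Take 40 from B
Take 45 from A
Take 58 from A

Merged: [3, 5, 8, 23, 26, 31, 38, 40, 45, 58, 86]


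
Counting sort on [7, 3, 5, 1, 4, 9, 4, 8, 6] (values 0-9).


Input: [7, 3, 5, 1, 4, 9, 4, 8, 6]
Counts: [0, 1, 0, 1, 2, 1, 1, 1, 1, 1]

Sorted: [1, 3, 4, 4, 5, 6, 7, 8, 9]


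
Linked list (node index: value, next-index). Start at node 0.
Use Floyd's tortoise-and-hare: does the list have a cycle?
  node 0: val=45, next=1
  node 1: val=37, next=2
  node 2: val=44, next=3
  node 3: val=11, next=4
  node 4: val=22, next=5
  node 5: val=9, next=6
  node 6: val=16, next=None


Floyd's tortoise (slow, +1) and hare (fast, +2):
  init: slow=0, fast=0
  step 1: slow=1, fast=2
  step 2: slow=2, fast=4
  step 3: slow=3, fast=6
  step 4: fast -> None, no cycle

Cycle: no


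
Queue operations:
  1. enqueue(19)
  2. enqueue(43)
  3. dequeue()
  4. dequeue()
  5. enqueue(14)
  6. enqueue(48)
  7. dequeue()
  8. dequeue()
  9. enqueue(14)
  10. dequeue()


enqueue(19) -> [19]
enqueue(43) -> [19, 43]
dequeue()->19, [43]
dequeue()->43, []
enqueue(14) -> [14]
enqueue(48) -> [14, 48]
dequeue()->14, [48]
dequeue()->48, []
enqueue(14) -> [14]
dequeue()->14, []

Final queue: []


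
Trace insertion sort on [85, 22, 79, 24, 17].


Initial: [85, 22, 79, 24, 17]
Insert 22: [22, 85, 79, 24, 17]
Insert 79: [22, 79, 85, 24, 17]
Insert 24: [22, 24, 79, 85, 17]
Insert 17: [17, 22, 24, 79, 85]

Sorted: [17, 22, 24, 79, 85]


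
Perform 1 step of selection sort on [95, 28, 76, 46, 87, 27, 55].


Initial: [95, 28, 76, 46, 87, 27, 55]
Step 1: min=27 at 5
  Swap: [27, 28, 76, 46, 87, 95, 55]

After 1 step: [27, 28, 76, 46, 87, 95, 55]


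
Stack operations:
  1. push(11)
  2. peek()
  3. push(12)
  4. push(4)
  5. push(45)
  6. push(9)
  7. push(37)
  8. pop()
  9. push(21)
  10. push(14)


push(11) -> [11]
peek()->11
push(12) -> [11, 12]
push(4) -> [11, 12, 4]
push(45) -> [11, 12, 4, 45]
push(9) -> [11, 12, 4, 45, 9]
push(37) -> [11, 12, 4, 45, 9, 37]
pop()->37, [11, 12, 4, 45, 9]
push(21) -> [11, 12, 4, 45, 9, 21]
push(14) -> [11, 12, 4, 45, 9, 21, 14]

Final stack: [11, 12, 4, 45, 9, 21, 14]


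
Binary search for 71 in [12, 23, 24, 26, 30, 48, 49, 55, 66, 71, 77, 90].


Step 1: lo=0, hi=11, mid=5, val=48
Step 2: lo=6, hi=11, mid=8, val=66
Step 3: lo=9, hi=11, mid=10, val=77
Step 4: lo=9, hi=9, mid=9, val=71

Found at index 9


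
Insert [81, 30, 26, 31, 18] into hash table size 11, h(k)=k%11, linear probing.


Insert 81: h=4 -> slot 4
Insert 30: h=8 -> slot 8
Insert 26: h=4, 1 probes -> slot 5
Insert 31: h=9 -> slot 9
Insert 18: h=7 -> slot 7

Table: [None, None, None, None, 81, 26, None, 18, 30, 31, None]


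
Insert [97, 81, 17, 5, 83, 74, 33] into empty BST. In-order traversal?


Insert 97: root
Insert 81: L from 97
Insert 17: L from 97 -> L from 81
Insert 5: L from 97 -> L from 81 -> L from 17
Insert 83: L from 97 -> R from 81
Insert 74: L from 97 -> L from 81 -> R from 17
Insert 33: L from 97 -> L from 81 -> R from 17 -> L from 74

In-order: [5, 17, 33, 74, 81, 83, 97]


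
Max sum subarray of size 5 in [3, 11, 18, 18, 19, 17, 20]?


[0:5]: 69
[1:6]: 83
[2:7]: 92

Max: 92 at [2:7]


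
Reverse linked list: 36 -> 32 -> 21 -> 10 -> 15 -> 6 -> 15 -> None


Step 1: curr=36, set curr.next=prev(None) | reversed so far: 36
Step 2: curr=32, set curr.next=prev(36) | reversed so far: 32 -> 36
Step 3: curr=21, set curr.next=prev(32) | reversed so far: 21 -> 32 -> 36
Step 4: curr=10, set curr.next=prev(21) | reversed so far: 10 -> 21 -> 32 -> 36
Step 5: curr=15, set curr.next=prev(10) | reversed so far: 15 -> 10 -> 21 -> 32 -> 36
Step 6: curr=6, set curr.next=prev(15) | reversed so far: 6 -> 15 -> 10 -> 21 -> 32 -> 36
Step 7: curr=15, set curr.next=prev(6) | reversed so far: 15 -> 6 -> 15 -> 10 -> 21 -> 32 -> 36

15 -> 6 -> 15 -> 10 -> 21 -> 32 -> 36 -> None


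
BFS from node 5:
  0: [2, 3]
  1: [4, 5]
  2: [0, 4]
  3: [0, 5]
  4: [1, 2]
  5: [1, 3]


Visit 5, enqueue [1, 3]
Visit 1, enqueue [4]
Visit 3, enqueue [0]
Visit 4, enqueue [2]
Visit 0, enqueue []
Visit 2, enqueue []

BFS order: [5, 1, 3, 4, 0, 2]


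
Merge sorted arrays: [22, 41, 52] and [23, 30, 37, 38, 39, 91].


Take 22 from A
Take 23 from B
Take 30 from B
Take 37 from B
Take 38 from B
Take 39 from B
Take 41 from A
Take 52 from A

Merged: [22, 23, 30, 37, 38, 39, 41, 52, 91]


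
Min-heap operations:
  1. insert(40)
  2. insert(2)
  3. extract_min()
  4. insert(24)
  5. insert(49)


insert(40) -> [40]
insert(2) -> [2, 40]
extract_min()->2, [40]
insert(24) -> [24, 40]
insert(49) -> [24, 40, 49]

Final heap: [24, 40, 49]


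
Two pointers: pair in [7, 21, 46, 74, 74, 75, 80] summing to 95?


lo=0(7)+hi=6(80)=87
lo=1(21)+hi=6(80)=101
lo=1(21)+hi=5(75)=96
lo=1(21)+hi=4(74)=95

Yes: 21+74=95


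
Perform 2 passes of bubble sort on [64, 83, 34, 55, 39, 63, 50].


Initial: [64, 83, 34, 55, 39, 63, 50]
Pass 1: [64, 34, 55, 39, 63, 50, 83] (5 swaps)
Pass 2: [34, 55, 39, 63, 50, 64, 83] (5 swaps)

After 2 passes: [34, 55, 39, 63, 50, 64, 83]


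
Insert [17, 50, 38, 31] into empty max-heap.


Insert 17: [17]
Insert 50: [50, 17]
Insert 38: [50, 17, 38]
Insert 31: [50, 31, 38, 17]

Final heap: [50, 31, 38, 17]


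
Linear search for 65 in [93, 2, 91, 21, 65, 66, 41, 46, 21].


i=0: 93!=65
i=1: 2!=65
i=2: 91!=65
i=3: 21!=65
i=4: 65==65 found!

Found at 4, 5 comps


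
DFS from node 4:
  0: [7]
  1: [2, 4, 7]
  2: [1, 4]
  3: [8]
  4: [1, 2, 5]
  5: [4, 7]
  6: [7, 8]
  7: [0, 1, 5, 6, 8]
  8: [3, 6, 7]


Visit 4, push [5, 2, 1]
Visit 1, push [7, 2]
Visit 2, push []
Visit 7, push [8, 6, 5, 0]
Visit 0, push []
Visit 5, push []
Visit 6, push [8]
Visit 8, push [3]
Visit 3, push []

DFS order: [4, 1, 2, 7, 0, 5, 6, 8, 3]


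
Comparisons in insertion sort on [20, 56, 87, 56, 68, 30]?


Algorithm: insertion sort
Input: [20, 56, 87, 56, 68, 30]
Sorted: [20, 30, 56, 56, 68, 87]

11


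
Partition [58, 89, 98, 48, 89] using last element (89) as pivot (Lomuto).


Pivot: 89
  58 <= 89: advance i (no swap)
  89 <= 89: advance i (no swap)
  48 <= 89: swap -> [58, 89, 48, 98, 89]
Place pivot at 3: [58, 89, 48, 89, 98]

Partitioned: [58, 89, 48, 89, 98]


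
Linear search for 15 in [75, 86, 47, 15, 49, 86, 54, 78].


i=0: 75!=15
i=1: 86!=15
i=2: 47!=15
i=3: 15==15 found!

Found at 3, 4 comps


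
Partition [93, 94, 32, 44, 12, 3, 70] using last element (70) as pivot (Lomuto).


Pivot: 70
  32 <= 70: swap -> [32, 94, 93, 44, 12, 3, 70]
  44 <= 70: swap -> [32, 44, 93, 94, 12, 3, 70]
  12 <= 70: swap -> [32, 44, 12, 94, 93, 3, 70]
  3 <= 70: swap -> [32, 44, 12, 3, 93, 94, 70]
Place pivot at 4: [32, 44, 12, 3, 70, 94, 93]

Partitioned: [32, 44, 12, 3, 70, 94, 93]


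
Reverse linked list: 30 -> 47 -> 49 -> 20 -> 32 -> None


Step 1: curr=30, set curr.next=prev(None) | reversed so far: 30
Step 2: curr=47, set curr.next=prev(30) | reversed so far: 47 -> 30
Step 3: curr=49, set curr.next=prev(47) | reversed so far: 49 -> 47 -> 30
Step 4: curr=20, set curr.next=prev(49) | reversed so far: 20 -> 49 -> 47 -> 30
Step 5: curr=32, set curr.next=prev(20) | reversed so far: 32 -> 20 -> 49 -> 47 -> 30

32 -> 20 -> 49 -> 47 -> 30 -> None


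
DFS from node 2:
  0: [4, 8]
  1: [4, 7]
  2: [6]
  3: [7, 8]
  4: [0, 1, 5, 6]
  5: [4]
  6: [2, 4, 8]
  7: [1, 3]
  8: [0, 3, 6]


Visit 2, push [6]
Visit 6, push [8, 4]
Visit 4, push [5, 1, 0]
Visit 0, push [8]
Visit 8, push [3]
Visit 3, push [7]
Visit 7, push [1]
Visit 1, push []
Visit 5, push []

DFS order: [2, 6, 4, 0, 8, 3, 7, 1, 5]


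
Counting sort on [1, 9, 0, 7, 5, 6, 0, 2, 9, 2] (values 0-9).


Input: [1, 9, 0, 7, 5, 6, 0, 2, 9, 2]
Counts: [2, 1, 2, 0, 0, 1, 1, 1, 0, 2]

Sorted: [0, 0, 1, 2, 2, 5, 6, 7, 9, 9]


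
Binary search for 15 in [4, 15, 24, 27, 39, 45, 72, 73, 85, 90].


Step 1: lo=0, hi=9, mid=4, val=39
Step 2: lo=0, hi=3, mid=1, val=15

Found at index 1


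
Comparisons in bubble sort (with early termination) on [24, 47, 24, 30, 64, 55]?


Algorithm: bubble sort (with early termination)
Input: [24, 47, 24, 30, 64, 55]
Sorted: [24, 24, 30, 47, 55, 64]

9


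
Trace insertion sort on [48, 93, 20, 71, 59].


Initial: [48, 93, 20, 71, 59]
Insert 93: [48, 93, 20, 71, 59]
Insert 20: [20, 48, 93, 71, 59]
Insert 71: [20, 48, 71, 93, 59]
Insert 59: [20, 48, 59, 71, 93]

Sorted: [20, 48, 59, 71, 93]


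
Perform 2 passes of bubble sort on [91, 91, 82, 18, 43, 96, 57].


Initial: [91, 91, 82, 18, 43, 96, 57]
Pass 1: [91, 82, 18, 43, 91, 57, 96] (4 swaps)
Pass 2: [82, 18, 43, 91, 57, 91, 96] (4 swaps)

After 2 passes: [82, 18, 43, 91, 57, 91, 96]


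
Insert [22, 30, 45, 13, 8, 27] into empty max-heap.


Insert 22: [22]
Insert 30: [30, 22]
Insert 45: [45, 22, 30]
Insert 13: [45, 22, 30, 13]
Insert 8: [45, 22, 30, 13, 8]
Insert 27: [45, 22, 30, 13, 8, 27]

Final heap: [45, 22, 30, 13, 8, 27]


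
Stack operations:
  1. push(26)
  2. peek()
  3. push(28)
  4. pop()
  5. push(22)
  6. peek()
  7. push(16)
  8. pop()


push(26) -> [26]
peek()->26
push(28) -> [26, 28]
pop()->28, [26]
push(22) -> [26, 22]
peek()->22
push(16) -> [26, 22, 16]
pop()->16, [26, 22]

Final stack: [26, 22]


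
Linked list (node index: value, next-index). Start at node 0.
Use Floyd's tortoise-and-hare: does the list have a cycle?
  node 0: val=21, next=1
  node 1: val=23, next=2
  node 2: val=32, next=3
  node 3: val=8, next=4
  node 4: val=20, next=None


Floyd's tortoise (slow, +1) and hare (fast, +2):
  init: slow=0, fast=0
  step 1: slow=1, fast=2
  step 2: slow=2, fast=4
  step 3: fast -> None, no cycle

Cycle: no


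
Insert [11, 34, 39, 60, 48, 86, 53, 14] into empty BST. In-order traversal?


Insert 11: root
Insert 34: R from 11
Insert 39: R from 11 -> R from 34
Insert 60: R from 11 -> R from 34 -> R from 39
Insert 48: R from 11 -> R from 34 -> R from 39 -> L from 60
Insert 86: R from 11 -> R from 34 -> R from 39 -> R from 60
Insert 53: R from 11 -> R from 34 -> R from 39 -> L from 60 -> R from 48
Insert 14: R from 11 -> L from 34

In-order: [11, 14, 34, 39, 48, 53, 60, 86]


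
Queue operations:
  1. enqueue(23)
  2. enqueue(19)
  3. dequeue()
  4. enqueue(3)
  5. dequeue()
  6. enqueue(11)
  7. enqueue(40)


enqueue(23) -> [23]
enqueue(19) -> [23, 19]
dequeue()->23, [19]
enqueue(3) -> [19, 3]
dequeue()->19, [3]
enqueue(11) -> [3, 11]
enqueue(40) -> [3, 11, 40]

Final queue: [3, 11, 40]


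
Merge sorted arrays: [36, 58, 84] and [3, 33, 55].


Take 3 from B
Take 33 from B
Take 36 from A
Take 55 from B

Merged: [3, 33, 36, 55, 58, 84]


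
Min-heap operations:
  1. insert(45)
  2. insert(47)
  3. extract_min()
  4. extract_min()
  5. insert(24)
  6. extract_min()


insert(45) -> [45]
insert(47) -> [45, 47]
extract_min()->45, [47]
extract_min()->47, []
insert(24) -> [24]
extract_min()->24, []

Final heap: []


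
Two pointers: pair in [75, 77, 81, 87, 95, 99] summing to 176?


lo=0(75)+hi=5(99)=174
lo=1(77)+hi=5(99)=176

Yes: 77+99=176


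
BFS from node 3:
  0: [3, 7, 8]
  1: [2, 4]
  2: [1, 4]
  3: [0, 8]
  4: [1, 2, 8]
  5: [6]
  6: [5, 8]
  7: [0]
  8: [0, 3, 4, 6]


Visit 3, enqueue [0, 8]
Visit 0, enqueue [7]
Visit 8, enqueue [4, 6]
Visit 7, enqueue []
Visit 4, enqueue [1, 2]
Visit 6, enqueue [5]
Visit 1, enqueue []
Visit 2, enqueue []
Visit 5, enqueue []

BFS order: [3, 0, 8, 7, 4, 6, 1, 2, 5]


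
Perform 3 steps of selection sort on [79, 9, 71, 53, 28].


Initial: [79, 9, 71, 53, 28]
Step 1: min=9 at 1
  Swap: [9, 79, 71, 53, 28]
Step 2: min=28 at 4
  Swap: [9, 28, 71, 53, 79]
Step 3: min=53 at 3
  Swap: [9, 28, 53, 71, 79]

After 3 steps: [9, 28, 53, 71, 79]


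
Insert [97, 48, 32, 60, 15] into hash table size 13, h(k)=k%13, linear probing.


Insert 97: h=6 -> slot 6
Insert 48: h=9 -> slot 9
Insert 32: h=6, 1 probes -> slot 7
Insert 60: h=8 -> slot 8
Insert 15: h=2 -> slot 2

Table: [None, None, 15, None, None, None, 97, 32, 60, 48, None, None, None]


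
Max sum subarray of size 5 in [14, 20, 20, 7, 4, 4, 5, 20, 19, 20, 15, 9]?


[0:5]: 65
[1:6]: 55
[2:7]: 40
[3:8]: 40
[4:9]: 52
[5:10]: 68
[6:11]: 79
[7:12]: 83

Max: 83 at [7:12]


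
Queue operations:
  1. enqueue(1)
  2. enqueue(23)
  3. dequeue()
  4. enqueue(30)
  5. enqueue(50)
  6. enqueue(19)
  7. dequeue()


enqueue(1) -> [1]
enqueue(23) -> [1, 23]
dequeue()->1, [23]
enqueue(30) -> [23, 30]
enqueue(50) -> [23, 30, 50]
enqueue(19) -> [23, 30, 50, 19]
dequeue()->23, [30, 50, 19]

Final queue: [30, 50, 19]


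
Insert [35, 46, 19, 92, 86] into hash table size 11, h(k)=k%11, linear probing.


Insert 35: h=2 -> slot 2
Insert 46: h=2, 1 probes -> slot 3
Insert 19: h=8 -> slot 8
Insert 92: h=4 -> slot 4
Insert 86: h=9 -> slot 9

Table: [None, None, 35, 46, 92, None, None, None, 19, 86, None]


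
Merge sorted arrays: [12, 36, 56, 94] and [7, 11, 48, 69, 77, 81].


Take 7 from B
Take 11 from B
Take 12 from A
Take 36 from A
Take 48 from B
Take 56 from A
Take 69 from B
Take 77 from B
Take 81 from B

Merged: [7, 11, 12, 36, 48, 56, 69, 77, 81, 94]


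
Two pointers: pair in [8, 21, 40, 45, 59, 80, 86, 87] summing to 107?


lo=0(8)+hi=7(87)=95
lo=1(21)+hi=7(87)=108
lo=1(21)+hi=6(86)=107

Yes: 21+86=107


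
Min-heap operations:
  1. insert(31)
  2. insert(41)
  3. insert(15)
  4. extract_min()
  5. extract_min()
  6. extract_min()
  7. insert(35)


insert(31) -> [31]
insert(41) -> [31, 41]
insert(15) -> [15, 41, 31]
extract_min()->15, [31, 41]
extract_min()->31, [41]
extract_min()->41, []
insert(35) -> [35]

Final heap: [35]


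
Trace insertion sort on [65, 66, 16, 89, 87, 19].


Initial: [65, 66, 16, 89, 87, 19]
Insert 66: [65, 66, 16, 89, 87, 19]
Insert 16: [16, 65, 66, 89, 87, 19]
Insert 89: [16, 65, 66, 89, 87, 19]
Insert 87: [16, 65, 66, 87, 89, 19]
Insert 19: [16, 19, 65, 66, 87, 89]

Sorted: [16, 19, 65, 66, 87, 89]


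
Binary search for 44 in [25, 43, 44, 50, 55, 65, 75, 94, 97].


Step 1: lo=0, hi=8, mid=4, val=55
Step 2: lo=0, hi=3, mid=1, val=43
Step 3: lo=2, hi=3, mid=2, val=44

Found at index 2


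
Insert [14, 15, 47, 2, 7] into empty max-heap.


Insert 14: [14]
Insert 15: [15, 14]
Insert 47: [47, 14, 15]
Insert 2: [47, 14, 15, 2]
Insert 7: [47, 14, 15, 2, 7]

Final heap: [47, 14, 15, 2, 7]


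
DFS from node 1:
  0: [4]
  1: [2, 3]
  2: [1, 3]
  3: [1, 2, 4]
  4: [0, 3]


Visit 1, push [3, 2]
Visit 2, push [3]
Visit 3, push [4]
Visit 4, push [0]
Visit 0, push []

DFS order: [1, 2, 3, 4, 0]


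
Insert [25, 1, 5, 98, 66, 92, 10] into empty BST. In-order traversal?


Insert 25: root
Insert 1: L from 25
Insert 5: L from 25 -> R from 1
Insert 98: R from 25
Insert 66: R from 25 -> L from 98
Insert 92: R from 25 -> L from 98 -> R from 66
Insert 10: L from 25 -> R from 1 -> R from 5

In-order: [1, 5, 10, 25, 66, 92, 98]


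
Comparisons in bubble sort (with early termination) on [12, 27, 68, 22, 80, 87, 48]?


Algorithm: bubble sort (with early termination)
Input: [12, 27, 68, 22, 80, 87, 48]
Sorted: [12, 22, 27, 48, 68, 80, 87]

18
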